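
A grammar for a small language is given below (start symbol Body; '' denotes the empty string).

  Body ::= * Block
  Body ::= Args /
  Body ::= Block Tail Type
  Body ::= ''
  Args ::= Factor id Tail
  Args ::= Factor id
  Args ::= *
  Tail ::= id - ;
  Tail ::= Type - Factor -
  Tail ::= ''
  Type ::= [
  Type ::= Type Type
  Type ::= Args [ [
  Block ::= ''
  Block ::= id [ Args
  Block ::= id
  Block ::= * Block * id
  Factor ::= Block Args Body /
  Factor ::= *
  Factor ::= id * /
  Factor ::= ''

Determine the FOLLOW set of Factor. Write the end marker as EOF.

{ -, id }

In Args ::= Factor id Tail: add FIRST(id Tail) = { id }.
In Args ::= Factor id: add FIRST(id) = { id }.
In Tail ::= Type - Factor -: add FIRST(-) = { - }.
Union: FOLLOW(Factor) = { -, id }.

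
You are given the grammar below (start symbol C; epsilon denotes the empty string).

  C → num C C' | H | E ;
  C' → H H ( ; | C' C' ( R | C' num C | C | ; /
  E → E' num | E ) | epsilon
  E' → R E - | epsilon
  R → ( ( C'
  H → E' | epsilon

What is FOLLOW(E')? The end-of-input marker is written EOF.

{ EOF, (, ), -, ;, num }

In E → E' num: add FIRST(num) = { num }.
In H → E': E' is at the end, add FOLLOW(H) = { EOF, (, ), -, ;, num }.
Union: FOLLOW(E') = { EOF, (, ), -, ;, num }.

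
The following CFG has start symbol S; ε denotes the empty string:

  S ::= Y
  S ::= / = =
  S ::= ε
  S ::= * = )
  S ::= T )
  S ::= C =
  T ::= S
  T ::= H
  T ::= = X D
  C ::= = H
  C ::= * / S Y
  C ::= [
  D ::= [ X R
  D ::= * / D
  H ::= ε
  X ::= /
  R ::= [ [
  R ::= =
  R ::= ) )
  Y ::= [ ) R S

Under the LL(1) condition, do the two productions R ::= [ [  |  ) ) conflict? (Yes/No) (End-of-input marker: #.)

FIRST([ [) = { [ } and FIRST() )) = { ) }.
The FIRST sets are disjoint and neither alternative is nullable — no conflict.

No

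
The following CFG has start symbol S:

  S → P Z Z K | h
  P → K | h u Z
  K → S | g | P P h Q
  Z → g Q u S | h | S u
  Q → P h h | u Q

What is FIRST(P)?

{ g, h }

From P → K: add FIRST(K) = { g, h }.
P → h u Z contributes {h}.
Union: FIRST(P) = { g, h }.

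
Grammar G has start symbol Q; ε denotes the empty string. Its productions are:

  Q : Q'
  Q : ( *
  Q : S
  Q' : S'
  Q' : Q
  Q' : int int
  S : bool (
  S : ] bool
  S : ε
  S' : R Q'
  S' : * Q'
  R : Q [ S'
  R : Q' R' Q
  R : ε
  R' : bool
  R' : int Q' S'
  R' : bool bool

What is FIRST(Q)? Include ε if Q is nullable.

From Q : Q': add FIRST(Q') = { (, *, [, ], bool, int, ε } (including ε since Q' is nullable).
Q : ( * contributes {(}.
From Q : S: add FIRST(S) = { ], bool, ε } (including ε since S is nullable).
Union: FIRST(Q) = { (, *, [, ], bool, int, ε }.

{ (, *, [, ], bool, int, ε }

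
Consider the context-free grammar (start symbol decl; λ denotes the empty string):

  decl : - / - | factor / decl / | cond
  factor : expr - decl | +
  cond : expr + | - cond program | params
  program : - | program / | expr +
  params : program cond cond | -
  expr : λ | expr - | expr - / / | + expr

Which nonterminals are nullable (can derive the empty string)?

{ expr }

Directly nullable (have an λ-production): expr.
No other nonterminal has a production whose RHS symbols are all nullable.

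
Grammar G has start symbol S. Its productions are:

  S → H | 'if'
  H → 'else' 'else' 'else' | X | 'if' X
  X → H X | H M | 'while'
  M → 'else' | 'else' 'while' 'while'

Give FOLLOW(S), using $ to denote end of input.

{ $ }

S is the start symbol, so $ ∈ FOLLOW(S).
Union: FOLLOW(S) = { $ }.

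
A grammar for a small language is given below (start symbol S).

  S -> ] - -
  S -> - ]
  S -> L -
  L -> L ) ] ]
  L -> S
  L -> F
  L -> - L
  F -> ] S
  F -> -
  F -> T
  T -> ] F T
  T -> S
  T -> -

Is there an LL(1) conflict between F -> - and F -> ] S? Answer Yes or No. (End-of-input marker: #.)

FIRST(-) = { - } and FIRST(] S) = { ] }.
The FIRST sets are disjoint and neither alternative is nullable — no conflict.

No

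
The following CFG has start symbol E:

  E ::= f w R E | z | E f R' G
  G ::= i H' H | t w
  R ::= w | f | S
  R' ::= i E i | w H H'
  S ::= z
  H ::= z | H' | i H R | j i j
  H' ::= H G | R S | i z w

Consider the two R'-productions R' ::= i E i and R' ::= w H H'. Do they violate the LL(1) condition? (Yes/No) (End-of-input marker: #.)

FIRST(i E i) = { i } and FIRST(w H H') = { w }.
The FIRST sets are disjoint and neither alternative is nullable — no conflict.

No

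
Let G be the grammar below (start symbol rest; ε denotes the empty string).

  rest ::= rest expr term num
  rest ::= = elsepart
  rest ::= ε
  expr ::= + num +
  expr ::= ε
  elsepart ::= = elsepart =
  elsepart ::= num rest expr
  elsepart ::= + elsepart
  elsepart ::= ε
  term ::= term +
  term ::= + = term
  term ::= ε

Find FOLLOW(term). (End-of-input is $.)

In rest ::= rest expr term num: add FIRST(num) = { num }.
In term ::= term +: add FIRST(+) = { + }.
In term ::= + = term: term is at the end, add FOLLOW(term) = { +, num }.
Union: FOLLOW(term) = { +, num }.

{ +, num }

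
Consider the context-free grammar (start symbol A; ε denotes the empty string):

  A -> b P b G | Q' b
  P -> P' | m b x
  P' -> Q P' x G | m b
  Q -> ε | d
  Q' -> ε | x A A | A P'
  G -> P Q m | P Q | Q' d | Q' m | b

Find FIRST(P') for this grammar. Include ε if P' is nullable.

{ d, m }

From P' -> Q P' x G: Q nullable, take FIRST(Q) ∪ FIRST(P') = { d, m }.
P' -> m b contributes {m}.
Union: FIRST(P') = { d, m }.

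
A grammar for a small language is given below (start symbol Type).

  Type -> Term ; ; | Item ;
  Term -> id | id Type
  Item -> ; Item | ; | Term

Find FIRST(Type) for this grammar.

From Type -> Term ; ;: add FIRST(Term) = { id }.
From Type -> Item ;: add FIRST(Item) = { ;, id }.
Union: FIRST(Type) = { ;, id }.

{ ;, id }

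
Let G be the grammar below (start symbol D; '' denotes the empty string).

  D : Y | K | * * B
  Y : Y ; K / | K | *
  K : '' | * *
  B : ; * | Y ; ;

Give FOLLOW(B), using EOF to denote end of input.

{ EOF }

In D : * * B: B is at the end, add FOLLOW(D) = { EOF }.
Union: FOLLOW(B) = { EOF }.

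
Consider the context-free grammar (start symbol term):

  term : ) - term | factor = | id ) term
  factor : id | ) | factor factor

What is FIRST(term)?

term : ) - term contributes {)}.
From term : factor =: add FIRST(factor) = { ), id }.
term : id ) term contributes {id}.
Union: FIRST(term) = { ), id }.

{ ), id }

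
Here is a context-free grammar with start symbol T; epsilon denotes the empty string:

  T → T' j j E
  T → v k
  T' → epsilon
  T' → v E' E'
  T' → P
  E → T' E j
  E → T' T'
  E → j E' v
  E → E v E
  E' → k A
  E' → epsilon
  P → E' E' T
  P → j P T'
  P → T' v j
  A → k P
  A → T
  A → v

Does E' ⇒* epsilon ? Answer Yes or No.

E' has an epsilon-production, so E' ⇒ epsilon.

Yes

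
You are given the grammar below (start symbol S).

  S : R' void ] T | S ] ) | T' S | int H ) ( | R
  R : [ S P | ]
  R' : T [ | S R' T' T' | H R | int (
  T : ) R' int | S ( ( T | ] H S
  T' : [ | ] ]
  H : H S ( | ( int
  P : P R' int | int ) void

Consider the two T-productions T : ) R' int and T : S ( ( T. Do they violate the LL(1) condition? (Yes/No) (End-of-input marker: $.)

Yes

FIRST() R' int) = { ) } and FIRST(S ( ( T) = { (, ), [, ], int }.
Both contain ), so the two alternatives are not disjoint — LL(1) conflict.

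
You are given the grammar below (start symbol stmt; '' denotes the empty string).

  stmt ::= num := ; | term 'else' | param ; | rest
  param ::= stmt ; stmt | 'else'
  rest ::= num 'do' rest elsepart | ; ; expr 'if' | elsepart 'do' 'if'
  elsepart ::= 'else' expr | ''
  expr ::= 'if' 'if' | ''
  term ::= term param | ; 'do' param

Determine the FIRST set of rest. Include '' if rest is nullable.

rest ::= num 'do' rest elsepart contributes {num}.
rest ::= ; ; expr 'if' contributes {;}.
From rest ::= elsepart 'do' 'if': elsepart nullable, take FIRST(elsepart) ∪ {'do'} = { 'do', 'else' }.
Union: FIRST(rest) = { 'do', 'else', ;, num }.

{ 'do', 'else', ;, num }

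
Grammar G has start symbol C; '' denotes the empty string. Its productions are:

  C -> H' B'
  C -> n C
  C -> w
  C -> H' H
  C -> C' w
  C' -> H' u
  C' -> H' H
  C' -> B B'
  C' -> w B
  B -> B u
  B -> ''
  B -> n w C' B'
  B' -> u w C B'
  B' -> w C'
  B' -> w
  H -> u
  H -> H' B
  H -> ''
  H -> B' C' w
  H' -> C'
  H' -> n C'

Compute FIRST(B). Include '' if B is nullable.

From B -> B u: B nullable, take FIRST(B) ∪ {u} = { n, u }.
B -> '' contributes ''.
B -> n w C' B' contributes {n}.
Union: FIRST(B) = { n, u, '' }.

{ n, u, '' }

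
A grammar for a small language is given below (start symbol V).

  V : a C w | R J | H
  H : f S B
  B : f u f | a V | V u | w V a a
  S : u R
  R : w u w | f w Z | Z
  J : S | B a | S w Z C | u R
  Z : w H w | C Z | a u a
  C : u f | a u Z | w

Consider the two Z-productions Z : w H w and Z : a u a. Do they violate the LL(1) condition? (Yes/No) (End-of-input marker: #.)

No

FIRST(w H w) = { w } and FIRST(a u a) = { a }.
The FIRST sets are disjoint and neither alternative is nullable — no conflict.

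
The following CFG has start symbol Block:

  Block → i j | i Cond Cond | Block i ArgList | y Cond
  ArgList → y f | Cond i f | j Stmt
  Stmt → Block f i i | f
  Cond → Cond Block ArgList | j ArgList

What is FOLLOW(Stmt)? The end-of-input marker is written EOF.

{ EOF, f, i, j, y }

In ArgList → j Stmt: Stmt is at the end, add FOLLOW(ArgList) = { EOF, f, i, j, y }.
Union: FOLLOW(Stmt) = { EOF, f, i, j, y }.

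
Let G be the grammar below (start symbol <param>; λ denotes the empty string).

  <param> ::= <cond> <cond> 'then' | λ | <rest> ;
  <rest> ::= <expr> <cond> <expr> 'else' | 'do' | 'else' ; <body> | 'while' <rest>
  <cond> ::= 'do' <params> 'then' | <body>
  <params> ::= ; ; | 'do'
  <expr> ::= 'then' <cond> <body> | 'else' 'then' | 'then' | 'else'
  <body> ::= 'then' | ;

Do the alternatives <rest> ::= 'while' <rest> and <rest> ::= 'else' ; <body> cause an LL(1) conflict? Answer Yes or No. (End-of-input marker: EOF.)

FIRST('while' <rest>) = { 'while' } and FIRST('else' ; <body>) = { 'else' }.
The FIRST sets are disjoint and neither alternative is nullable — no conflict.

No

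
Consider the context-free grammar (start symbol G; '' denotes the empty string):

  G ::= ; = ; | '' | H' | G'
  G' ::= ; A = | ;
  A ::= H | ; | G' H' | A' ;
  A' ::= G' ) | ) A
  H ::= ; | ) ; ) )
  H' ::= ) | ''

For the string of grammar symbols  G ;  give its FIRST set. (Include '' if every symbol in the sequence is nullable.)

{ ), ; }

Add FIRST(G)\{''} = { ), ; }; G is nullable, continue.
; is a terminal; add {;} and stop.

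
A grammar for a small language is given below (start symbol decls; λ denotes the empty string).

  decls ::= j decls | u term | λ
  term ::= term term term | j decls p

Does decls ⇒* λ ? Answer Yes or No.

Yes

decls has an λ-production, so decls ⇒ λ.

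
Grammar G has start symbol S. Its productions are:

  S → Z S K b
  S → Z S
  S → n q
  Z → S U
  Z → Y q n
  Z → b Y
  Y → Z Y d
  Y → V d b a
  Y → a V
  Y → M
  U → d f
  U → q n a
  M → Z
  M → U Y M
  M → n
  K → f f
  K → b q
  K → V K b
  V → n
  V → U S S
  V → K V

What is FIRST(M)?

{ a, b, d, f, n, q }

From M → Z: add FIRST(Z) = { a, b, d, f, n, q }.
From M → U Y M: add FIRST(U) = { d, q }.
M → n contributes {n}.
Union: FIRST(M) = { a, b, d, f, n, q }.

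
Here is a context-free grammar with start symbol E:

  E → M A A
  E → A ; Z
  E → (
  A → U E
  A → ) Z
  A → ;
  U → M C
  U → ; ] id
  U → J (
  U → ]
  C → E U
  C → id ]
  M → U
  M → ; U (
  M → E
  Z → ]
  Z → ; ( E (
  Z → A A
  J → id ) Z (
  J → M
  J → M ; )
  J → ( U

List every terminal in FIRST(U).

{ (, ), ;, ], id }

From U → M C: add FIRST(M) = { (, ), ;, ], id }.
U → ; ] id contributes {;}.
From U → J (: add FIRST(J) = { (, ), ;, ], id }.
U → ] contributes {]}.
Union: FIRST(U) = { (, ), ;, ], id }.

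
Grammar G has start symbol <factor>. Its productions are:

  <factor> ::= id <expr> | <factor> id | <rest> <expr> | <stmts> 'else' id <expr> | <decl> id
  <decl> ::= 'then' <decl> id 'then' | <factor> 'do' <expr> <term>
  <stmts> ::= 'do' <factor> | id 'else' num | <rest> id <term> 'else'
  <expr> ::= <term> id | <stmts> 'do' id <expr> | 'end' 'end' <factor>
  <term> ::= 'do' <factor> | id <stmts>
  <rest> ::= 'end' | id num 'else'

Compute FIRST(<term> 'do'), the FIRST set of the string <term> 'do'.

{ 'do', id }

Add FIRST(<term>) = { 'do', id }; <term> is not nullable, stop.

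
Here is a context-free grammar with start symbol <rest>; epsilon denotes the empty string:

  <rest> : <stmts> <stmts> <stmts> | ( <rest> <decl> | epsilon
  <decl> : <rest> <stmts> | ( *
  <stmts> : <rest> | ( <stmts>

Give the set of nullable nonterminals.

Directly nullable (have an epsilon-production): <rest>.
<decl> : <rest> <stmts> with every symbol nullable, so <decl> is nullable.
<stmts> : <rest> with every symbol nullable, so <stmts> is nullable.

{ <decl>, <rest>, <stmts> }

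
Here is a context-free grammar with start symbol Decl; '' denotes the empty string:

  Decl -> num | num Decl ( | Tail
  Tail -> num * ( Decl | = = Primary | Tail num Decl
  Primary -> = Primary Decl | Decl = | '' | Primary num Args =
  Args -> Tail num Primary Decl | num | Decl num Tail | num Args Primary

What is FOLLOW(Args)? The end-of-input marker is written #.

In Primary -> Primary num Args =: add FIRST(=) = { = }.
In Args -> num Args Primary: add FIRST(Primary)\{''} = { =, num }.
  Since Primary is nullable, also add FOLLOW(Args) = { =, num }.
Union: FOLLOW(Args) = { =, num }.

{ =, num }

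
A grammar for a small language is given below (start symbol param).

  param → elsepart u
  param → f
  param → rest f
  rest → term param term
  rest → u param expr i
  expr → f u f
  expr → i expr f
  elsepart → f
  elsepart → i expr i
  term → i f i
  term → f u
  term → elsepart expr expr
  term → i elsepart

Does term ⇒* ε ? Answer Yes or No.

No

No nonterminal in this grammar is nullable.
No production of term has an RHS whose symbols are all nullable, so term is not nullable.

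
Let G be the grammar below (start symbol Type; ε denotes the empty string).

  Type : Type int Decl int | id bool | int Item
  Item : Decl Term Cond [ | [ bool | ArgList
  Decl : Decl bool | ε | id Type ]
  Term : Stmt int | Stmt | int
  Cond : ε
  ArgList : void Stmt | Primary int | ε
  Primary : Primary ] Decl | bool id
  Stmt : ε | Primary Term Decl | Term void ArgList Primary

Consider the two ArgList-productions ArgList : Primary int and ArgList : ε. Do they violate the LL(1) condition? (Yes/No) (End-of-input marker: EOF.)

Yes

FIRST(Primary int) = { bool } and FIRST(ε) = { ε }.
The second alternative is nullable and FOLLOW(ArgList) = { EOF, ], bool, int } shares bool with FIRST of the first — conflict.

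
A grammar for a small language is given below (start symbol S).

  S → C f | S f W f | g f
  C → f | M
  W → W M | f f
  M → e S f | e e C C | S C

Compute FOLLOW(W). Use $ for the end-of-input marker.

In S → S f W f: add FIRST(f) = { f }.
In W → W M: add FIRST(M) = { e, f, g }.
Union: FOLLOW(W) = { e, f, g }.

{ e, f, g }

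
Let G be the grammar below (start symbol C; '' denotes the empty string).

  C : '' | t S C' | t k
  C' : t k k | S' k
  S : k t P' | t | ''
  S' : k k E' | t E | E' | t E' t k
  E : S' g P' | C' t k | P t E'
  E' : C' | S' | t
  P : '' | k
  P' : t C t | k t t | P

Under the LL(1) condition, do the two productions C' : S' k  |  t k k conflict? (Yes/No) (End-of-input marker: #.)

FIRST(S' k) = { k, t } and FIRST(t k k) = { t }.
Both contain t, so the two alternatives are not disjoint — LL(1) conflict.

Yes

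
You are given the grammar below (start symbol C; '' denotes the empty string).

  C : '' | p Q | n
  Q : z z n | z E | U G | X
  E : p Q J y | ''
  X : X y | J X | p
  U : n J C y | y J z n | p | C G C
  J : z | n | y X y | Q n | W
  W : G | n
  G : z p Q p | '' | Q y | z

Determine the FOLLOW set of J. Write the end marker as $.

In E : p Q J y: add FIRST(y) = { y }.
In X : J X: add FIRST(X) = { n, p, y, z }.
In U : n J C y: add FIRST(C y) = { n, p, y }.
In U : y J z n: add FIRST(z n) = { z }.
Union: FOLLOW(J) = { n, p, y, z }.

{ n, p, y, z }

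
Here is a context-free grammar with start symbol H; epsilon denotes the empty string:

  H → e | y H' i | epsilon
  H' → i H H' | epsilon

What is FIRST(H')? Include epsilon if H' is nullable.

{ i, epsilon }

H' → i H H' contributes {i}.
H' → epsilon contributes epsilon.
Union: FIRST(H') = { i, epsilon }.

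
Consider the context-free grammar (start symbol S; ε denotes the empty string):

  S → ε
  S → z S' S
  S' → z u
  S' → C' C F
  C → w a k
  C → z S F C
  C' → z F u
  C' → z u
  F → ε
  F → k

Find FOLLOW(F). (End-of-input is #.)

{ #, k, u, w, z }

In S' → C' C F: F is at the end, add FOLLOW(S') = { #, k, w, z }.
In C → z S F C: add FIRST(C) = { w, z }.
In C' → z F u: add FIRST(u) = { u }.
Union: FOLLOW(F) = { #, k, u, w, z }.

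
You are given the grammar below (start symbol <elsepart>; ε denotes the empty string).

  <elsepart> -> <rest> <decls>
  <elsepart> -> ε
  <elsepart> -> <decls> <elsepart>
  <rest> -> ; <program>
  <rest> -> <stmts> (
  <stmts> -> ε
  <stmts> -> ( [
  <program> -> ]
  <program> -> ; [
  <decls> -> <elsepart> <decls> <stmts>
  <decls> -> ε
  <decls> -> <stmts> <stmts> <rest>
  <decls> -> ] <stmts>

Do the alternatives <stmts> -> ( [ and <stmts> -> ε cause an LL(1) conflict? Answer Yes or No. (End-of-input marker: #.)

Yes

FIRST(( [) = { ( } and FIRST(ε) = { ε }.
The second alternative is nullable and FOLLOW(<stmts>) = { #, (, ;, ] } shares ( with FIRST of the first — conflict.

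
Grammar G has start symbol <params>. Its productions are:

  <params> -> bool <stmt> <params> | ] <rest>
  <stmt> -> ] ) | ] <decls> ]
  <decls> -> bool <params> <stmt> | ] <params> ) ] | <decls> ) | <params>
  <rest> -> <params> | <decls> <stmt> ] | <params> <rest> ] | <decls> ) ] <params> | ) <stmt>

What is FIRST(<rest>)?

{ ), ], bool }

From <rest> -> <params>: add FIRST(<params>) = { ], bool }.
From <rest> -> <decls> <stmt> ]: add FIRST(<decls>) = { ], bool }.
From <rest> -> <params> <rest> ]: add FIRST(<params>) = { ], bool }.
From <rest> -> <decls> ) ] <params>: add FIRST(<decls>) = { ], bool }.
<rest> -> ) <stmt> contributes {)}.
Union: FIRST(<rest>) = { ), ], bool }.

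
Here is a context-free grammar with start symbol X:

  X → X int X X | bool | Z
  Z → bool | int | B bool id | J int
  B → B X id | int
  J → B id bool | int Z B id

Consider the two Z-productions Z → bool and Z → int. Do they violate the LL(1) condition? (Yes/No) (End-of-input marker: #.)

FIRST(bool) = { bool } and FIRST(int) = { int }.
The FIRST sets are disjoint and neither alternative is nullable — no conflict.

No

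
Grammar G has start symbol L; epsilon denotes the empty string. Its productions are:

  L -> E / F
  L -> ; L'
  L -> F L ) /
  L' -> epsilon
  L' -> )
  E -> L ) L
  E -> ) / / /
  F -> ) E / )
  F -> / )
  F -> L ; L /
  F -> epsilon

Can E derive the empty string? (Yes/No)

No

Nullable nonterminals: F, L'.
No production of E has an RHS whose symbols are all nullable, so E is not nullable.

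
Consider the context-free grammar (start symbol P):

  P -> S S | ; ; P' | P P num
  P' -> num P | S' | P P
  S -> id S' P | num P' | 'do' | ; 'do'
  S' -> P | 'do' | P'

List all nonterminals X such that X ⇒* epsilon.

No nonterminal has an empty production or an RHS whose symbols are all nullable.

{ } (none)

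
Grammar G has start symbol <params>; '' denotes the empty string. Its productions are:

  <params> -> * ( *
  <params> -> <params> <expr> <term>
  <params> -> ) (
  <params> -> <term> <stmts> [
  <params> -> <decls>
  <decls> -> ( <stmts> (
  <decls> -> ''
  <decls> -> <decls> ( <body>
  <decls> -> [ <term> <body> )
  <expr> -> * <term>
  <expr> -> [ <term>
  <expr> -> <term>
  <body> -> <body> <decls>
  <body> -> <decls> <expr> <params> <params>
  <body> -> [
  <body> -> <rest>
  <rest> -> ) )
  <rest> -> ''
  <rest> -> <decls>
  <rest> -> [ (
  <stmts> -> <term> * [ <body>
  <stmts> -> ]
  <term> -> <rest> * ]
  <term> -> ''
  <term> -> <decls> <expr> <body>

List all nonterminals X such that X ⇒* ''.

Directly nullable (have an ''-production): <decls>, <rest>, <term>.
<expr> -> <term> with every symbol nullable, so <expr> is nullable.
<body> -> <body> <decls> with every symbol nullable, so <body> is nullable.
<params> -> <params> <expr> <term> with every symbol nullable, so <params> is nullable.
No other nonterminal has a production whose RHS symbols are all nullable.

{ <body>, <decls>, <expr>, <params>, <rest>, <term> }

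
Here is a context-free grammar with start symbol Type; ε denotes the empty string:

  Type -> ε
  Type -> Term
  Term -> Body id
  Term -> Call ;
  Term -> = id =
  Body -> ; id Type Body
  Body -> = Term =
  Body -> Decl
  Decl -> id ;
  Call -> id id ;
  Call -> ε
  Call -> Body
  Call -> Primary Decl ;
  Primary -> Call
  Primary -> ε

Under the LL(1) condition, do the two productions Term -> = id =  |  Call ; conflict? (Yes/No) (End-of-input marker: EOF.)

Yes

FIRST(= id =) = { = } and FIRST(Call ;) = { ;, =, id }.
Both contain =, so the two alternatives are not disjoint — LL(1) conflict.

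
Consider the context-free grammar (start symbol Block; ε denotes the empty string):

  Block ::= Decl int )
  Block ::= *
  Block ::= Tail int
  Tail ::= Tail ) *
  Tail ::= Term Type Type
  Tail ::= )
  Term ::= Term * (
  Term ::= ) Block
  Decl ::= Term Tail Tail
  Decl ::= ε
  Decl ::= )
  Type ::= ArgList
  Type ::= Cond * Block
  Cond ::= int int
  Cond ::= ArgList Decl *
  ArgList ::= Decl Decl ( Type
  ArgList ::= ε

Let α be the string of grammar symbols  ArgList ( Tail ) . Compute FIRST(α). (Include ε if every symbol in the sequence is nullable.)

Add FIRST(ArgList)\{ε} = { (, ) }; ArgList is nullable, continue.
( is a terminal; add {(} and stop.

{ (, ) }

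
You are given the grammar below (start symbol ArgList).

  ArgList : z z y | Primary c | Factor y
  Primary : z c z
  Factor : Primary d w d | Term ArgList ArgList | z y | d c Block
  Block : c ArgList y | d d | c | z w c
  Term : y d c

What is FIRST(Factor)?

From Factor : Primary d w d: add FIRST(Primary) = { z }.
From Factor : Term ArgList ArgList: add FIRST(Term) = { y }.
Factor : z y contributes {z}.
Factor : d c Block contributes {d}.
Union: FIRST(Factor) = { d, y, z }.

{ d, y, z }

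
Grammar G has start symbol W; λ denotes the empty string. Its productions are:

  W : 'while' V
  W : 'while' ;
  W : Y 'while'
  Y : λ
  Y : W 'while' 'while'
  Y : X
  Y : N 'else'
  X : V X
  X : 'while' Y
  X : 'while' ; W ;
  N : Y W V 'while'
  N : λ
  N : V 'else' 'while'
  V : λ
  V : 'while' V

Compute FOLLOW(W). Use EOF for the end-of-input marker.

W is the start symbol, so EOF ∈ FOLLOW(W).
In Y : W 'while' 'while': add FIRST('while' 'while') = { 'while' }.
In X : 'while' ; W ;: add FIRST(;) = { ; }.
In N : Y W V 'while': add FIRST(V 'while') = { 'while' }.
Union: FOLLOW(W) = { EOF, 'while', ; }.

{ EOF, 'while', ; }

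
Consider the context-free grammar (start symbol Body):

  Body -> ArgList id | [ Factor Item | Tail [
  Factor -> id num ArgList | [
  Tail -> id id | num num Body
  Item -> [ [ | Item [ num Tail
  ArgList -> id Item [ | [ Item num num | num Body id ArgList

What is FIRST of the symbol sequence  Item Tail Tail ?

{ [ }

Add FIRST(Item) = { [ }; Item is not nullable, stop.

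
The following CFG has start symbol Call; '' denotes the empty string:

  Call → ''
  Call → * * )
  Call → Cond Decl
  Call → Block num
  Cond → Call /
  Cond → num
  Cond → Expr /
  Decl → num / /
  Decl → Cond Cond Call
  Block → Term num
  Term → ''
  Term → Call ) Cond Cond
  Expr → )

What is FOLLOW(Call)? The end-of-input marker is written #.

Call is the start symbol, so # ∈ FOLLOW(Call).
In Cond → Call /: add FIRST(/) = { / }.
In Decl → Cond Cond Call: Call is at the end, add FOLLOW(Decl) = { #, ), / }.
In Term → Call ) Cond Cond: add FIRST() Cond Cond) = { ) }.
Union: FOLLOW(Call) = { #, ), / }.

{ #, ), / }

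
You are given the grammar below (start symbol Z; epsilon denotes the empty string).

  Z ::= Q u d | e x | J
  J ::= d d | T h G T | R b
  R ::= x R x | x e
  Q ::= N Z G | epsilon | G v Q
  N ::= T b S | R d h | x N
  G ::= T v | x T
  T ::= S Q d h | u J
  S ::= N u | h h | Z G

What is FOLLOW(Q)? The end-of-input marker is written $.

{ d, u }

In Z ::= Q u d: add FIRST(u d) = { u }.
In Q ::= G v Q: Q is at the end, add FOLLOW(Q) = { d, u }.
In T ::= S Q d h: add FIRST(d h) = { d }.
Union: FOLLOW(Q) = { d, u }.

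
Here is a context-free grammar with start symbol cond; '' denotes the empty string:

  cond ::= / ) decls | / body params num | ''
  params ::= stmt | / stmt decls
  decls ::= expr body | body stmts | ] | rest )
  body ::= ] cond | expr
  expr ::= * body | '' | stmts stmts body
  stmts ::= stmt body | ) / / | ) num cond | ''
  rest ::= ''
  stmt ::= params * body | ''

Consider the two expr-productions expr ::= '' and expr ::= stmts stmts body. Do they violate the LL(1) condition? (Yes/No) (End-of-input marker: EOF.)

FIRST('') = { '' } and FIRST(stmts stmts body) = { ), *, /, ], '' }.
Both alternatives are nullable, violating the LL(1) condition.

Yes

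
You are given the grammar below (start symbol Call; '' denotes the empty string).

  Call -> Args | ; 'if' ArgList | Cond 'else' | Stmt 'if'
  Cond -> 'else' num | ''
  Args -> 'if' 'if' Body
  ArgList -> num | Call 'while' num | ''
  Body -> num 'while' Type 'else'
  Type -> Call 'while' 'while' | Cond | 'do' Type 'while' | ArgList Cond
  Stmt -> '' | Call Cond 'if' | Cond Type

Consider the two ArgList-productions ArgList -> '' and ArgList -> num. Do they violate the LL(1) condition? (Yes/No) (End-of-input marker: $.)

No

FIRST('') = { '' } and FIRST(num) = { num }.
The first is nullable but FOLLOW(ArgList) = { $, 'else', 'if', 'while' } is disjoint from FIRST of the second.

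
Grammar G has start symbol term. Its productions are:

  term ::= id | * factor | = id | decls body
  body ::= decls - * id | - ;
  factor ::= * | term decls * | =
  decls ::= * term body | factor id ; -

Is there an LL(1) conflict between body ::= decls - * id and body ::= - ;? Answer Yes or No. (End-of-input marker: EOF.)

No

FIRST(decls - * id) = { *, =, id } and FIRST(- ;) = { - }.
The FIRST sets are disjoint and neither alternative is nullable — no conflict.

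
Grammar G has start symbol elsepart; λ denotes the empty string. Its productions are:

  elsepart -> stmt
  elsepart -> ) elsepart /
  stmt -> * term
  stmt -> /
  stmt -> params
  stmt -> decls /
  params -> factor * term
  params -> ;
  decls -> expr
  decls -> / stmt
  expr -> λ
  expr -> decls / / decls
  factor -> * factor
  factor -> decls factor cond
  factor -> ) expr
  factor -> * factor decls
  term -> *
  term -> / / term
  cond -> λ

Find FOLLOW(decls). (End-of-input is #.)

{ ), *, / }

In stmt -> decls /: add FIRST(/) = { / }.
In expr -> decls / / decls: add FIRST(/ / decls) = { / }.
In expr -> decls / / decls: decls is at the end, add FOLLOW(expr) = { ), *, / }.
In factor -> decls factor cond: add FIRST(factor cond) = { ), *, / }.
In factor -> * factor decls: decls is at the end, add FOLLOW(factor) = { *, / }.
Union: FOLLOW(decls) = { ), *, / }.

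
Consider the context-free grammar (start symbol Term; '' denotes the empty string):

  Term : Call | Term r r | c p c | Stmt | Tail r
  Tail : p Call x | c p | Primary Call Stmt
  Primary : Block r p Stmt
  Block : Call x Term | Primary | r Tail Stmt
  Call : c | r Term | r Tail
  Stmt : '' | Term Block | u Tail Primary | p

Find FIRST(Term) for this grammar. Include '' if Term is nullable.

From Term : Call: add FIRST(Call) = { c, r }.
From Term : Term r r: Term nullable, take FIRST(Term) ∪ {r} = { c, p, r, u }.
Term : c p c contributes {c}.
From Term : Stmt: add FIRST(Stmt) = { c, p, r, u, '' } (including '' since Stmt is nullable).
From Term : Tail r: add FIRST(Tail) = { c, p, r }.
Union: FIRST(Term) = { c, p, r, u, '' }.

{ c, p, r, u, '' }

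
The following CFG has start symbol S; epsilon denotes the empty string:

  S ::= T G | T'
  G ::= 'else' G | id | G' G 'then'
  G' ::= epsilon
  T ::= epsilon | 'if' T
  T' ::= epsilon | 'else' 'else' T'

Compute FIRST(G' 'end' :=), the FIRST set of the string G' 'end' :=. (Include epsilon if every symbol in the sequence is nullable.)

{ 'end' }

Add FIRST(G')\{epsilon} = {  }; G' is nullable, continue.
'end' is a terminal; add {'end'} and stop.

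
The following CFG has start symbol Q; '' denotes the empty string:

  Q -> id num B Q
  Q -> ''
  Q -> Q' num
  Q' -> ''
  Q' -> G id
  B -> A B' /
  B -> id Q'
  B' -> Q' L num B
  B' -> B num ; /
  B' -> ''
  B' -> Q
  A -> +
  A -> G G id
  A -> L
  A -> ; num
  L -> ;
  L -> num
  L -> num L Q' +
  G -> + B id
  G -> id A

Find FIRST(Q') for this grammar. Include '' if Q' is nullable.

{ +, id, '' }

Q' -> '' contributes ''.
From Q' -> G id: add FIRST(G) = { +, id }.
Union: FIRST(Q') = { +, id, '' }.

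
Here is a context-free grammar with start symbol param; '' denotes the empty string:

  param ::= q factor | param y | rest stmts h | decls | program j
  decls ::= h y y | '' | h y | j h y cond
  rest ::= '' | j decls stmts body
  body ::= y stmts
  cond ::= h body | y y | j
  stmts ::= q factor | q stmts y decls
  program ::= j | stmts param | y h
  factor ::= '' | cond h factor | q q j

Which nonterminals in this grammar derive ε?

{ decls, factor, param, rest }

Directly nullable (have an ''-production): decls, rest, factor.
param ::= decls with every symbol nullable, so param is nullable.
No other nonterminal has a production whose RHS symbols are all nullable.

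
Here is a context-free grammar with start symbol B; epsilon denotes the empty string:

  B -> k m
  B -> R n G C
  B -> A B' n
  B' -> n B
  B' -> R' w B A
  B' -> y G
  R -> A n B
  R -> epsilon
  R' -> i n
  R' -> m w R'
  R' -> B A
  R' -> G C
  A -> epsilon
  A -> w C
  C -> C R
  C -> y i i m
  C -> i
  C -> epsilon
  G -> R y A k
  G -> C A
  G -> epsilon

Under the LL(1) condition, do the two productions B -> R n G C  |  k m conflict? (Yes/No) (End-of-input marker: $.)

No

FIRST(R n G C) = { n, w } and FIRST(k m) = { k }.
The FIRST sets are disjoint and neither alternative is nullable — no conflict.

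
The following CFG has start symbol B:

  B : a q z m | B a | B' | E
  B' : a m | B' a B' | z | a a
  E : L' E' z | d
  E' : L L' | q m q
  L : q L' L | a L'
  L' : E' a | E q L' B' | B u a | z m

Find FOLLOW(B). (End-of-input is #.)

{ #, a, u }

B is the start symbol, so # ∈ FOLLOW(B).
In B : B a: add FIRST(a) = { a }.
In L' : B u a: add FIRST(u a) = { u }.
Union: FOLLOW(B) = { #, a, u }.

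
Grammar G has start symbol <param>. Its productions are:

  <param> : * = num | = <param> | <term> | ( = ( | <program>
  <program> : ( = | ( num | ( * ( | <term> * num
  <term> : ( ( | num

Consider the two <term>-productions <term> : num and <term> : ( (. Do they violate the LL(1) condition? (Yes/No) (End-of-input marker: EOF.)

No

FIRST(num) = { num } and FIRST(( () = { ( }.
The FIRST sets are disjoint and neither alternative is nullable — no conflict.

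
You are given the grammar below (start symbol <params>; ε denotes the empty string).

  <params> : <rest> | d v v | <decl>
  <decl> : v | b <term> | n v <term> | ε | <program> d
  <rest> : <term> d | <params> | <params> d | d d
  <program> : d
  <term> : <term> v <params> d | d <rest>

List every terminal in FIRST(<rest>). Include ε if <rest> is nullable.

{ b, d, n, v, ε }

From <rest> : <term> d: add FIRST(<term>) = { d }.
From <rest> : <params>: add FIRST(<params>) = { b, d, n, v, ε } (including ε since <params> is nullable).
From <rest> : <params> d: <params> nullable, take FIRST(<params>) ∪ {d} = { b, d, n, v }.
<rest> : d d contributes {d}.
Union: FIRST(<rest>) = { b, d, n, v, ε }.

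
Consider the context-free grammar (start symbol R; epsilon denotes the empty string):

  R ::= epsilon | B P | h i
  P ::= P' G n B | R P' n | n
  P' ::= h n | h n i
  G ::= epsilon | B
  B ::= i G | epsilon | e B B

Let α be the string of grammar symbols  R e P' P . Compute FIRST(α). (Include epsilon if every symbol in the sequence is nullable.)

Add FIRST(R)\{epsilon} = { e, h, i, n }; R is nullable, continue.
e is a terminal; add {e} and stop.

{ e, h, i, n }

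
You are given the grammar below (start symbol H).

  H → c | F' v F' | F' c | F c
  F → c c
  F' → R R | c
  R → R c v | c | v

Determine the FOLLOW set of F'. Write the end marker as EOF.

In H → F' v F': add FIRST(v F') = { v }.
In H → F' v F': F' is at the end, add FOLLOW(H) = { EOF }.
In H → F' c: add FIRST(c) = { c }.
Union: FOLLOW(F') = { EOF, c, v }.

{ EOF, c, v }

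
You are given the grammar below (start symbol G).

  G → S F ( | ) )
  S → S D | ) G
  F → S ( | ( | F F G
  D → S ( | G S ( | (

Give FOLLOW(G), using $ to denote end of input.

G is the start symbol, so $ ∈ FOLLOW(G).
In S → ) G: G is at the end, add FOLLOW(S) = { (, ) }.
In F → F F G: G is at the end, add FOLLOW(F) = { (, ) }.
In D → G S (: add FIRST(S () = { ) }.
Union: FOLLOW(G) = { $, (, ) }.

{ $, (, ) }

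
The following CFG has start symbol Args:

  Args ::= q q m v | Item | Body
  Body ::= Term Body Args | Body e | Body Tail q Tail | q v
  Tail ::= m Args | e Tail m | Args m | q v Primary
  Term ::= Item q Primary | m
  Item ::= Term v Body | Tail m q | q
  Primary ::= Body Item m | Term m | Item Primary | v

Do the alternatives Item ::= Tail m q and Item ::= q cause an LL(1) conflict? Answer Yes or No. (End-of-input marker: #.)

FIRST(Tail m q) = { e, m, q } and FIRST(q) = { q }.
Both contain q, so the two alternatives are not disjoint — LL(1) conflict.

Yes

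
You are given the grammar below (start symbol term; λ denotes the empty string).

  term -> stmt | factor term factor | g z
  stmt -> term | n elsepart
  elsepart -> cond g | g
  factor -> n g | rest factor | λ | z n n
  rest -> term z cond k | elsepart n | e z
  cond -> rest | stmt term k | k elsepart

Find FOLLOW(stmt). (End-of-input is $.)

In term -> stmt: stmt is at the end, add FOLLOW(term) = { $, e, g, k, n, z }.
In cond -> stmt term k: add FIRST(term k) = { e, g, k, n, z }.
Union: FOLLOW(stmt) = { $, e, g, k, n, z }.

{ $, e, g, k, n, z }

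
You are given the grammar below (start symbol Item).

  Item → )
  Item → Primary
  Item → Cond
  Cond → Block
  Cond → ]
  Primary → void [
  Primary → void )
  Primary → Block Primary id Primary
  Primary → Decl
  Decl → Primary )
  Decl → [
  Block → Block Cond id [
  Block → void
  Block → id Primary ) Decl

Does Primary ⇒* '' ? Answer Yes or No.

No

No nonterminal in this grammar is nullable.
No production of Primary has an RHS whose symbols are all nullable, so Primary is not nullable.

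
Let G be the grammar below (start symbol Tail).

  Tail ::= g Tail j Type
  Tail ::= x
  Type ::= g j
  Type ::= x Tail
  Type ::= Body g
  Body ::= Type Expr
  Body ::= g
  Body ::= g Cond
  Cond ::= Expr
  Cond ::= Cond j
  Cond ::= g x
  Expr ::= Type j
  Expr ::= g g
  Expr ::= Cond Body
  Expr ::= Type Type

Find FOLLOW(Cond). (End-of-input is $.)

In Body ::= g Cond: Cond is at the end, add FOLLOW(Body) = { g, j, x }.
In Cond ::= Cond j: add FIRST(j) = { j }.
In Expr ::= Cond Body: add FIRST(Body) = { g, x }.
Union: FOLLOW(Cond) = { g, j, x }.

{ g, j, x }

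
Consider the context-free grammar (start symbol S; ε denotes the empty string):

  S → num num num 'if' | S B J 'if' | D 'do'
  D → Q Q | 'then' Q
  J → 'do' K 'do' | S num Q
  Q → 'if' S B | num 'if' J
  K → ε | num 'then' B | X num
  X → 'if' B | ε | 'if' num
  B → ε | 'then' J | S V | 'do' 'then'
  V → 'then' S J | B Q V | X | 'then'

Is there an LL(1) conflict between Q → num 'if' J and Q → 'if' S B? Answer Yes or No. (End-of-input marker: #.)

No

FIRST(num 'if' J) = { num } and FIRST('if' S B) = { 'if' }.
The FIRST sets are disjoint and neither alternative is nullable — no conflict.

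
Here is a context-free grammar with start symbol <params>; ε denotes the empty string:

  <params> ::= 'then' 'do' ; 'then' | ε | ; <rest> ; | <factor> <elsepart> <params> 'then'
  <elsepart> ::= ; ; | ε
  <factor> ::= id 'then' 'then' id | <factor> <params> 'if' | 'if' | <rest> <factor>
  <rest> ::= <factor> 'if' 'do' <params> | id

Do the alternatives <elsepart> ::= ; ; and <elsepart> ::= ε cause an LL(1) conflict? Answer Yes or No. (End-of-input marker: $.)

Yes

FIRST(; ;) = { ; } and FIRST(ε) = { ε }.
The second alternative is nullable and FOLLOW(<elsepart>) = { 'if', 'then', ;, id } shares ; with FIRST of the first — conflict.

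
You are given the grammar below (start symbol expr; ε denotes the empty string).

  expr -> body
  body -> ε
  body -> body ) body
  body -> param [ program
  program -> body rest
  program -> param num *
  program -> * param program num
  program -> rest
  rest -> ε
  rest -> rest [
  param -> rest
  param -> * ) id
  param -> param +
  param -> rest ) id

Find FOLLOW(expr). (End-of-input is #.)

expr is the start symbol, so # ∈ FOLLOW(expr).
Union: FOLLOW(expr) = { # }.

{ # }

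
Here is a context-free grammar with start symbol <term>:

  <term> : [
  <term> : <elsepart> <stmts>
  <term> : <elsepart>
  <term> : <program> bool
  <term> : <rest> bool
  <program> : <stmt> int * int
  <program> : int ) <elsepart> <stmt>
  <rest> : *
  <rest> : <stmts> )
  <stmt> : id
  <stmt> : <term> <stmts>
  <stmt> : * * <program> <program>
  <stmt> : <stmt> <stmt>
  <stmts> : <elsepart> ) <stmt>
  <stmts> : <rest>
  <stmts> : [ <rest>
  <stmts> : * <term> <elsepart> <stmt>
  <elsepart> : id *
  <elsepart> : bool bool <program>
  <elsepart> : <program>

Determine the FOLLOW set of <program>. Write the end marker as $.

{ $, ), *, [, bool, id, int }

In <term> : <program> bool: add FIRST(bool) = { bool }.
In <stmt> : * * <program> <program>: add FIRST(<program>) = { *, [, bool, id, int }.
In <stmt> : * * <program> <program>: <program> is at the end, add FOLLOW(<stmt>) = { $, ), *, [, bool, id, int }.
In <elsepart> : bool bool <program>: <program> is at the end, add FOLLOW(<elsepart>) = { $, ), *, [, bool, id, int }.
In <elsepart> : <program>: <program> is at the end, add FOLLOW(<elsepart>) = { $, ), *, [, bool, id, int }.
Union: FOLLOW(<program>) = { $, ), *, [, bool, id, int }.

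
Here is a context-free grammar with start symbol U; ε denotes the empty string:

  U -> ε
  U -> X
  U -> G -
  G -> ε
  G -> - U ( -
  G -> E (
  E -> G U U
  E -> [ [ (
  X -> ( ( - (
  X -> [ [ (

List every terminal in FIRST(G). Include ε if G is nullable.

{ (, -, [, ε }

G -> ε contributes ε.
G -> - U ( - contributes {-}.
From G -> E (: E nullable, take FIRST(E) ∪ {(} = { (, -, [ }.
Union: FIRST(G) = { (, -, [, ε }.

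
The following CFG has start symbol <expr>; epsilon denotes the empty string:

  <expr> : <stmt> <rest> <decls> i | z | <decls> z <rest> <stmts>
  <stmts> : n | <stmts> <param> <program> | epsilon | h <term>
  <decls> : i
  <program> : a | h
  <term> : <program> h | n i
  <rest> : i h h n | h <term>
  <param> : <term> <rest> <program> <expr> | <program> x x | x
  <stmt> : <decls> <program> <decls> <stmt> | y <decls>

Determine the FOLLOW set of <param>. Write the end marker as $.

In <stmts> : <stmts> <param> <program>: add FIRST(<program>) = { a, h }.
Union: FOLLOW(<param>) = { a, h }.

{ a, h }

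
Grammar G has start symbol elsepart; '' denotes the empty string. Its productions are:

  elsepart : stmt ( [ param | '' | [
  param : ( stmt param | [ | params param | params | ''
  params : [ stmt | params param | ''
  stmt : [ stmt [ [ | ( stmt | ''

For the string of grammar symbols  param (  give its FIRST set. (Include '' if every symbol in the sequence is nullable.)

{ (, [ }

Add FIRST(param)\{''} = { (, [ }; param is nullable, continue.
( is a terminal; add {(} and stop.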